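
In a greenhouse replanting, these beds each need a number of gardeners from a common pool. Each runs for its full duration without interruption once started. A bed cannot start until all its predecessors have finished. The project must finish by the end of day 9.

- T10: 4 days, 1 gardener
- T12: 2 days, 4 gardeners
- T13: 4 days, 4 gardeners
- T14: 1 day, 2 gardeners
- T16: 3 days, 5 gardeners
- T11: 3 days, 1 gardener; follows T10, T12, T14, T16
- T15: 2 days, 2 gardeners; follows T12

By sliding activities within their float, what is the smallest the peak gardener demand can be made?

7

Early-start (T10@1, T12@1, T13@1, T14@1, T16@1, T11@5, T15@3) gives peak 16: d1:16  d2:14  d3:12  d4:7  d5:1  d6:1  d7:1  d8:0  d9:0.
Shift T13→6, T16→3, T11→6, T15→5.
Schedule T10@1, T12@1, T13@6, T14@1, T16@3, T11@6, T15@5: d1:7  d2:5  d3:6  d4:6  d5:7  d6:7  d7:5  d8:5  d9:4 — peak 7.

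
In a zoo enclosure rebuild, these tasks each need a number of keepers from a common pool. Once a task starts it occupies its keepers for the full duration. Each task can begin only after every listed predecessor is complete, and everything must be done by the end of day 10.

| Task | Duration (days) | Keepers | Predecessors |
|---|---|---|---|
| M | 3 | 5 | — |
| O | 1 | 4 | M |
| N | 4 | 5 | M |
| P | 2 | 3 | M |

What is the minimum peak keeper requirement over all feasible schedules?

Early-start (M@1, O@4, N@4, P@4) gives peak 12: d1:5  d2:5  d3:5  d4:12  d5:8  d6:5  d7:5  d8:0  d9:0  d10:0.
Shift N→5, P→9.
Schedule M@1, O@4, N@5, P@9: d1:5  d2:5  d3:5  d4:4  d5:5  d6:5  d7:5  d8:5  d9:3  d10:3 — peak 5.
Total keeper-days = 45 over 10 days ⇒ peak ≥ ⌈45/10⌉ = 5, so 5 is optimal.

5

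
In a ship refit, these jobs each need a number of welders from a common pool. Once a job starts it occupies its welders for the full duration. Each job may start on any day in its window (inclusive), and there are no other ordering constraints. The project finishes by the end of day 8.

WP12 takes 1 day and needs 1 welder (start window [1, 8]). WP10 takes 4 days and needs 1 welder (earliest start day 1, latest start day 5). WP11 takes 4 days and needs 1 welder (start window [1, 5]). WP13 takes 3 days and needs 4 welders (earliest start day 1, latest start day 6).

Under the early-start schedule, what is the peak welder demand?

Early-start schedule: WP12@1, WP10@1, WP11@1, WP13@1.
Load per day: day 1: 7, day 2: 6, day 3: 6, day 4: 2, day 5: 0, day 6: 0, day 7: 0, day 8: 0.
Peak is 7.

7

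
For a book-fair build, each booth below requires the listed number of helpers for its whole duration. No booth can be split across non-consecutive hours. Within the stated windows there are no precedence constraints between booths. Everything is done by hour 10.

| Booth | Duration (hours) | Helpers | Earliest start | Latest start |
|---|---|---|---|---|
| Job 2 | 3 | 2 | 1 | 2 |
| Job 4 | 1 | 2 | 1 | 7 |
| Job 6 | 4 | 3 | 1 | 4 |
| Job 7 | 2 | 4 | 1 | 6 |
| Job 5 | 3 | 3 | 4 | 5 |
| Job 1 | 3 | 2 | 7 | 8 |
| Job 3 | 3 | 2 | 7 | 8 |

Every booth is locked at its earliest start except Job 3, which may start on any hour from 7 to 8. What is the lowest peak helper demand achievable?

11

Job 3@7: h1:11  h2:9  h3:5  h4:6  h5:3  h6:3  h7:4  h8:4  h9:4  h10:0 → peak 11
Job 3@8: h1:11  h2:9  h3:5  h4:6  h5:3  h6:3  h7:2  h8:4  h9:4  h10:2 → peak 11
Best is Job 3@7, peak 11.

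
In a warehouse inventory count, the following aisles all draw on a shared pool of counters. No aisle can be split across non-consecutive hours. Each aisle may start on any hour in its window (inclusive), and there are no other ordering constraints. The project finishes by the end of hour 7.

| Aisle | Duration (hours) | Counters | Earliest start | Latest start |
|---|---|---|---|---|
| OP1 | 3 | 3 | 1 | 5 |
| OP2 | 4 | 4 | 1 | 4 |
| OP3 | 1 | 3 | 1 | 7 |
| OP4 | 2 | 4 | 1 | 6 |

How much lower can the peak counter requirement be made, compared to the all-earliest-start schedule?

7

Early-start peak: h1:14  h2:11  h3:7  h4:4  h5:0  h6:0  h7:0 ⇒ 14.
Leveled (OP1@1, OP2@1, OP3@4, OP4@5): h1:7  h2:7  h3:7  h4:7  h5:4  h6:4  h7:0 ⇒ 7.
Reduction 14 − 7 = 7.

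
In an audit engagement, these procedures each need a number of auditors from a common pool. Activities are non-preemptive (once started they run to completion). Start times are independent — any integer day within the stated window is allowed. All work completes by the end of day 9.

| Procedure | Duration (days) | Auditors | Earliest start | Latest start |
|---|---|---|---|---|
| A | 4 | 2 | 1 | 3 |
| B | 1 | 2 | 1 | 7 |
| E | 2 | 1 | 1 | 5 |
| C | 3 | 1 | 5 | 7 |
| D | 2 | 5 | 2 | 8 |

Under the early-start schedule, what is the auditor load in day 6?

1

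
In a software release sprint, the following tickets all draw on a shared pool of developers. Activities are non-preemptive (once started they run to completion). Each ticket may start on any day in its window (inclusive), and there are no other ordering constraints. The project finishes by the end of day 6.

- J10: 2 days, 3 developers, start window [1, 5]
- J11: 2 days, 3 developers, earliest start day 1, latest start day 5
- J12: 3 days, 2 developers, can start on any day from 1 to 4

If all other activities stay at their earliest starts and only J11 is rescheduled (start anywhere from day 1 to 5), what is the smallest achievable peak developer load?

5

J11@1: d1:8  d2:8  d3:2  d4:0  d5:0  d6:0 → peak 8
J11@2: d1:5  d2:8  d3:5  d4:0  d5:0  d6:0 → peak 8
J11@3: d1:5  d2:5  d3:5  d4:3  d5:0  d6:0 → peak 5
J11@4: d1:5  d2:5  d3:2  d4:3  d5:3  d6:0 → peak 5
J11@5: d1:5  d2:5  d3:2  d4:0  d5:3  d6:3 → peak 5
Best is J11@3, peak 5.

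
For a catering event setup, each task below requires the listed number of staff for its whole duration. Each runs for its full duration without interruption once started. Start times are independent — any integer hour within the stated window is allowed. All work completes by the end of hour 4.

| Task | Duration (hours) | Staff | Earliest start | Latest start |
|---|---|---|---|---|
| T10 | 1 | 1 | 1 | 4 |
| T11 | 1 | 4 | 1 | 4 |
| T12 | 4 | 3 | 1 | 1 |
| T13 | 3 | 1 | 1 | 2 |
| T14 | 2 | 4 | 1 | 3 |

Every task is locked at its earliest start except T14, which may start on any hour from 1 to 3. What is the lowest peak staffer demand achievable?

9

T14@1: h1:13  h2:8  h3:4  h4:3 → peak 13
T14@2: h1:9  h2:8  h3:8  h4:3 → peak 9
T14@3: h1:9  h2:4  h3:8  h4:7 → peak 9
Best is T14@2, peak 9.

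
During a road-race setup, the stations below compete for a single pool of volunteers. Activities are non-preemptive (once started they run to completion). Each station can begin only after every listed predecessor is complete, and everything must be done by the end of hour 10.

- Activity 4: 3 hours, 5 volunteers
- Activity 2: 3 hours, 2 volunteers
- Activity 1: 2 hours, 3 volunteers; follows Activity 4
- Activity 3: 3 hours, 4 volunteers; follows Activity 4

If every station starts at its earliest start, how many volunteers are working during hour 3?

At early start, hour 3 has: Activity 4, Activity 2.
Demand: 5 + 2 = 7.

7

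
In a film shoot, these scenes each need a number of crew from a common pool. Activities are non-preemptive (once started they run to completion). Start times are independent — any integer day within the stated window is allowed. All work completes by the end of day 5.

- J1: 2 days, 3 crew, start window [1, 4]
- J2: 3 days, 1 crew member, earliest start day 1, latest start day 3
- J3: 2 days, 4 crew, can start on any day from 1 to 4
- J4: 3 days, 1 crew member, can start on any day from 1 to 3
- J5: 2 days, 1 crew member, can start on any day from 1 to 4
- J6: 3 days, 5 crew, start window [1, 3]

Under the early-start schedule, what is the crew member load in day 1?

At early start, day 1 has: J1, J2, J3, J4, J5, J6.
Demand: 3 + 1 + 4 + 1 + 1 + 5 = 15.

15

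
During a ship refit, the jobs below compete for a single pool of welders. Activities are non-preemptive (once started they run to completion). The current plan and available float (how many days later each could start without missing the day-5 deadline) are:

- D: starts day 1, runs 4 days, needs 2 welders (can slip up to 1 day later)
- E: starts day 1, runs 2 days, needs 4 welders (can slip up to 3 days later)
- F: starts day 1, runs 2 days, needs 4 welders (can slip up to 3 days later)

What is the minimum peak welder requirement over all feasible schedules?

6

Early-start (D@1, E@1, F@1) gives peak 10: d1:10  d2:10  d3:2  d4:2  d5:0.
Shift F→3.
Schedule D@1, E@1, F@3: d1:6  d2:6  d3:6  d4:6  d5:0 — peak 6.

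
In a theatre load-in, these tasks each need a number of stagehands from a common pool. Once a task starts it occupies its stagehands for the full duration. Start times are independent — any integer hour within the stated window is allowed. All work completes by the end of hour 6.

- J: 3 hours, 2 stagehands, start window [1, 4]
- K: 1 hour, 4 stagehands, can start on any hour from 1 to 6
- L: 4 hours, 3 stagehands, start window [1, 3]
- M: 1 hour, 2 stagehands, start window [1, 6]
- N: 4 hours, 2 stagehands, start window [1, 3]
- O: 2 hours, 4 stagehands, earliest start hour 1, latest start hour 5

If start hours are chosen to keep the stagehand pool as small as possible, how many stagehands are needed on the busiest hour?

Early-start (J@1, K@1, L@1, M@1, N@1, O@1) gives peak 17: h1:17  h2:11  h3:7  h4:5  h5:0  h6:0.
Shift J→2, M→2, N→3, O→5.
Schedule J@2, K@1, L@1, M@2, N@3, O@5: h1:7  h2:7  h3:7  h4:7  h5:6  h6:6 — peak 7.
Total stagehand-hours = 40 over 6 hours ⇒ peak ≥ ⌈40/6⌉ = 7, so 7 is optimal.

7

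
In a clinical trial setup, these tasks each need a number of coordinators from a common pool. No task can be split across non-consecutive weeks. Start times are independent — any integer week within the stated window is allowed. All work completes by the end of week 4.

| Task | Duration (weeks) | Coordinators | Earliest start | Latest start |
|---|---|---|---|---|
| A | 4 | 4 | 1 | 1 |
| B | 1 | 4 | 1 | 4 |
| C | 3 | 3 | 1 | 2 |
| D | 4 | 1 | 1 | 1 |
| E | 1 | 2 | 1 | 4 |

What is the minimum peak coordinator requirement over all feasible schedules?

Early-start (A@1, B@1, C@1, D@1, E@1) gives peak 14: w1:14  w2:8  w3:8  w4:5.
Shift C→2, E→2.
Schedule A@1, B@1, C@2, D@1, E@2: w1:9  w2:10  w3:8  w4:8 — peak 10.

10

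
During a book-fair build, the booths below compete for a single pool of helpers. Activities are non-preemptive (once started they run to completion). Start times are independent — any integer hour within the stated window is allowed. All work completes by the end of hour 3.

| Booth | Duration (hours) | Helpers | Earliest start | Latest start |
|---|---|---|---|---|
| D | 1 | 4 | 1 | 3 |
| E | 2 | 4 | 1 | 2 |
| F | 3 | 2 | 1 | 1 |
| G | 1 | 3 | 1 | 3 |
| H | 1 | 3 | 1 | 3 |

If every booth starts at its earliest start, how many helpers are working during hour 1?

At early start, hour 1 has: D, E, F, G, H.
Demand: 4 + 4 + 2 + 3 + 3 = 16.

16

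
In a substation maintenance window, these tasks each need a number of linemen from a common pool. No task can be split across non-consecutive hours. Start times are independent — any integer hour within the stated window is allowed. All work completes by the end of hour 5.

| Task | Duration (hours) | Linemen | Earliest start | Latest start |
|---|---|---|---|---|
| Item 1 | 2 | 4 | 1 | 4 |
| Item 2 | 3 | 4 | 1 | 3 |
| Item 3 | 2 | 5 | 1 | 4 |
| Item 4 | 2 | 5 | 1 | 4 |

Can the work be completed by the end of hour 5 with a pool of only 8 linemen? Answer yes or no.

no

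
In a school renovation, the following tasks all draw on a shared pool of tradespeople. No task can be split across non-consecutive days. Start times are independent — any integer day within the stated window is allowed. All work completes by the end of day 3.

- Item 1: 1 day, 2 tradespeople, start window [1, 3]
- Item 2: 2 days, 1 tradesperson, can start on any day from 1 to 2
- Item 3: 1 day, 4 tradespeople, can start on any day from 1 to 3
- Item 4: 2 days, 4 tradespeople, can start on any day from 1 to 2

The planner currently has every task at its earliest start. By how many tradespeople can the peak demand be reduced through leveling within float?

5

Early-start peak: d1:11  d2:5  d3:0 ⇒ 11.
Leveled (Item 1@1, Item 2@2, Item 3@1, Item 4@2): d1:6  d2:5  d3:5 ⇒ 6.
Reduction 11 − 6 = 5.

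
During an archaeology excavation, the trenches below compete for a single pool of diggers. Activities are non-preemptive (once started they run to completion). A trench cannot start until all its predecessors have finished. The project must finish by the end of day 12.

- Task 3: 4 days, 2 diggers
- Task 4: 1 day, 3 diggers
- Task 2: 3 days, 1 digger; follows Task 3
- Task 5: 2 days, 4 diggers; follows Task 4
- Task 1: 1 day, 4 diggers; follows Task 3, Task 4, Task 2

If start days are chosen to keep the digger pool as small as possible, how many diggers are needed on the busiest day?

Early-start (Task 3@1, Task 4@1, Task 2@5, Task 5@2, Task 1@8) gives peak 6: d1:5  d2:6  d3:6  d4:2  d5:1  d6:1  d7:1  d8:4  d9:0  d10:0  d11:0  d12:0.
Shift Task 4→5, Task 5→8, Task 1→10.
Schedule Task 3@1, Task 4@5, Task 2@5, Task 5@8, Task 1@10: d1:2  d2:2  d3:2  d4:2  d5:4  d6:1  d7:1  d8:4  d9:4  d10:4  d11:0  d12:0 — peak 4.

4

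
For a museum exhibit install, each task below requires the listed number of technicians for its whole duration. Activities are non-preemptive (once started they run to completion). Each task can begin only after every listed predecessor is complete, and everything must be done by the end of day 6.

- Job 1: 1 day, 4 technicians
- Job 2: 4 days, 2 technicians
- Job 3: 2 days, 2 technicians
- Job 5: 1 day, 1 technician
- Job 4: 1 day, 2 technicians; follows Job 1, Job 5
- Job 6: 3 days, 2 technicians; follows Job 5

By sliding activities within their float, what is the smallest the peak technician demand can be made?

5

Early-start (Job 1@1, Job 2@1, Job 3@1, Job 5@1, Job 4@2, Job 6@2) gives peak 9: d1:9  d2:8  d3:4  d4:4  d5:0  d6:0.
Shift Job 2→2, Job 3→2, Job 4→6, Job 6→4.
Schedule Job 1@1, Job 2@2, Job 3@2, Job 5@1, Job 4@6, Job 6@4: d1:5  d2:4  d3:4  d4:4  d5:4  d6:4 — peak 5.
Total technician-days = 25 over 6 days ⇒ peak ≥ ⌈25/6⌉ = 5, so 5 is optimal.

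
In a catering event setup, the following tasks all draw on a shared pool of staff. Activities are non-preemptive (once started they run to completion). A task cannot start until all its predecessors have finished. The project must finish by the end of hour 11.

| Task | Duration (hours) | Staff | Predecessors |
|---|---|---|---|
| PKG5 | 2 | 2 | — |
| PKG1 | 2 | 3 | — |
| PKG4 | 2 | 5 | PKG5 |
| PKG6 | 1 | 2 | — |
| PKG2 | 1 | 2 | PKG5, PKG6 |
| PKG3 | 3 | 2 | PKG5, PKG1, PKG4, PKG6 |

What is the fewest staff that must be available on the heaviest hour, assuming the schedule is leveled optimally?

Early-start (PKG5@1, PKG1@1, PKG4@3, PKG6@1, PKG2@3, PKG3@5) gives peak 7: h1:7  h2:5  h3:7  h4:5  h5:2  h6:2  h7:2  h8:0  h9:0  h10:0  h11:0.
Shift PKG6→5, PKG2→6, PKG3→6.
Schedule PKG5@1, PKG1@1, PKG4@3, PKG6@5, PKG2@6, PKG3@6: h1:5  h2:5  h3:5  h4:5  h5:2  h6:4  h7:2  h8:2  h9:0  h10:0  h11:0 — peak 5.

5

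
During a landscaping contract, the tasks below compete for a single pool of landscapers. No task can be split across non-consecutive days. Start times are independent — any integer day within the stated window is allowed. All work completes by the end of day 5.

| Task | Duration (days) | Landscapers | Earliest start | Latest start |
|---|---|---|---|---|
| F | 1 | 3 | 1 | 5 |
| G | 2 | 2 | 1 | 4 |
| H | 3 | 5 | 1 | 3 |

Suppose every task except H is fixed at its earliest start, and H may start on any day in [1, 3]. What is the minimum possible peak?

H@1: d1:10  d2:7  d3:5  d4:0  d5:0 → peak 10
H@2: d1:5  d2:7  d3:5  d4:5  d5:0 → peak 7
H@3: d1:5  d2:2  d3:5  d4:5  d5:5 → peak 5
Best is H@3, peak 5.

5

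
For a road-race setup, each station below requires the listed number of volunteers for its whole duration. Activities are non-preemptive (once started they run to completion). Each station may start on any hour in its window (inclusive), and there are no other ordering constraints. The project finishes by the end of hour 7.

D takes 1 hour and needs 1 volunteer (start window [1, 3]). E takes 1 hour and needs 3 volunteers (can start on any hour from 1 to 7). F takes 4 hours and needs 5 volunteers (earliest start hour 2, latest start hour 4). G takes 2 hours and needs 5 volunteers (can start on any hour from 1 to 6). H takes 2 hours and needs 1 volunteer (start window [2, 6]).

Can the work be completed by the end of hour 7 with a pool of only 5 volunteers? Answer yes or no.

no

Total volunteer-hours = 36; over 7 hours the average is 36/7 > 5, so some hour must exceed 5.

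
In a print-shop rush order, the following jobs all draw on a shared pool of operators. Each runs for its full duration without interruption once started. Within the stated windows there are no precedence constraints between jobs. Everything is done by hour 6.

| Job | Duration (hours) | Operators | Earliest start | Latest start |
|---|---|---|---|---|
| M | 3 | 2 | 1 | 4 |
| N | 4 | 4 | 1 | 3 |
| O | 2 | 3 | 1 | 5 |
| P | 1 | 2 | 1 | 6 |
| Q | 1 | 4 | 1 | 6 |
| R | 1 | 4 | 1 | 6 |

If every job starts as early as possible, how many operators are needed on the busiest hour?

19

Early-start schedule: M@1, N@1, O@1, P@1, Q@1, R@1.
Load per hour: hour 1: 19, hour 2: 9, hour 3: 6, hour 4: 4, hour 5: 0, hour 6: 0.
Peak is 19.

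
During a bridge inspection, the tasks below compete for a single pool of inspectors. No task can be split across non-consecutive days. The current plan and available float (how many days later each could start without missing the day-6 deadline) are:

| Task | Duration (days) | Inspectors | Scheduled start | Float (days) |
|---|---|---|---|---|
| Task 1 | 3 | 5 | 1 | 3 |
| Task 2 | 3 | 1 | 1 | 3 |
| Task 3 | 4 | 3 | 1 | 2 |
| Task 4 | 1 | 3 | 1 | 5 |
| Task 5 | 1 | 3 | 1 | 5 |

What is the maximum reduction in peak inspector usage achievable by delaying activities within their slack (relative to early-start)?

7

Early-start peak: d1:15  d2:9  d3:9  d4:3  d5:0  d6:0 ⇒ 15.
Leveled (Task 1@1, Task 2@4, Task 3@1, Task 4@4, Task 5@5): d1:8  d2:8  d3:8  d4:7  d5:4  d6:1 ⇒ 8.
Reduction 15 − 8 = 7.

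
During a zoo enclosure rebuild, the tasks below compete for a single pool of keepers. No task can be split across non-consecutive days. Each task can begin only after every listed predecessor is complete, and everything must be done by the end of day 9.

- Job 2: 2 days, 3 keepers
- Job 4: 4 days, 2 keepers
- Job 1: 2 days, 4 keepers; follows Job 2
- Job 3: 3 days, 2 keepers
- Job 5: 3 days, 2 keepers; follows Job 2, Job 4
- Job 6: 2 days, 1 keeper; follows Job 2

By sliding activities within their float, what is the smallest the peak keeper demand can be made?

Early-start (Job 2@1, Job 4@1, Job 1@3, Job 3@1, Job 5@5, Job 6@3) gives peak 9: d1:7  d2:7  d3:9  d4:7  d5:2  d6:2  d7:2  d8:0  d9:0.
Shift Job 1→5, Job 3→7, Job 5→7.
Schedule Job 2@1, Job 4@1, Job 1@5, Job 3@7, Job 5@7, Job 6@3: d1:5  d2:5  d3:3  d4:3  d5:4  d6:4  d7:4  d8:4  d9:4 — peak 5.

5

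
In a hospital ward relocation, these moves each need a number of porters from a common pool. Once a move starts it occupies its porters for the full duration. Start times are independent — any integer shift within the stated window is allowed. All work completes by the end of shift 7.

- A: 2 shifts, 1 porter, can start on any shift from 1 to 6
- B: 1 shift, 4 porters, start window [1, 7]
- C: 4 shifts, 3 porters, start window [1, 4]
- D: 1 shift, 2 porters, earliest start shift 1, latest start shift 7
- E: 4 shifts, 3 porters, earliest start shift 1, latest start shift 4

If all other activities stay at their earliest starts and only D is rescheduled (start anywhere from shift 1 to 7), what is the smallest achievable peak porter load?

11

D@1: s1:13  s2:7  s3:6  s4:6  s5:0  s6:0  s7:0 → peak 13
D@2: s1:11  s2:9  s3:6  s4:6  s5:0  s6:0  s7:0 → peak 11
D@3: s1:11  s2:7  s3:8  s4:6  s5:0  s6:0  s7:0 → peak 11
D@4: s1:11  s2:7  s3:6  s4:8  s5:0  s6:0  s7:0 → peak 11
D@5: s1:11  s2:7  s3:6  s4:6  s5:2  s6:0  s7:0 → peak 11
D@6: s1:11  s2:7  s3:6  s4:6  s5:0  s6:2  s7:0 → peak 11
D@7: s1:11  s2:7  s3:6  s4:6  s5:0  s6:0  s7:2 → peak 11
Best is D@2, peak 11.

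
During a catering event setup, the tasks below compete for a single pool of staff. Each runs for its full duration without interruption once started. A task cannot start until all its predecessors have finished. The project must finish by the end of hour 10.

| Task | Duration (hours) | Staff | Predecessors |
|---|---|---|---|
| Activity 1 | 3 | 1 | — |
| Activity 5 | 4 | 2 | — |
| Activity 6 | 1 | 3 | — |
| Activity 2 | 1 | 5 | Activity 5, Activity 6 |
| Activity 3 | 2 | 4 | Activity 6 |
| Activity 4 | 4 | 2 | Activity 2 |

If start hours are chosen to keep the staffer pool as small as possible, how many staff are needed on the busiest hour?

6

Early-start (Activity 1@1, Activity 5@1, Activity 6@1, Activity 2@5, Activity 3@2, Activity 4@6) gives peak 7: h1:6  h2:7  h3:7  h4:2  h5:5  h6:2  h7:2  h8:2  h9:2  h10:0.
Shift Activity 3→6.
Schedule Activity 1@1, Activity 5@1, Activity 6@1, Activity 2@5, Activity 3@6, Activity 4@6: h1:6  h2:3  h3:3  h4:2  h5:5  h6:6  h7:6  h8:2  h9:2  h10:0 — peak 6.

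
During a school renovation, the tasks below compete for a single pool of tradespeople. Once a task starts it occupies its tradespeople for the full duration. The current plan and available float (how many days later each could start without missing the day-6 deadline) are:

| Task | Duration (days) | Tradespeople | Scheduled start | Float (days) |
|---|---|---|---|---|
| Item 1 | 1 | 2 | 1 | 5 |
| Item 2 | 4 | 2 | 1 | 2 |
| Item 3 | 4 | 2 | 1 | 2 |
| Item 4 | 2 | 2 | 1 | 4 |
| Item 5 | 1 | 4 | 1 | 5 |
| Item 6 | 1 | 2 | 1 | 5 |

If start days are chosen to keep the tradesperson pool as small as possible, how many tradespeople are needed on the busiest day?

6

Early-start (Item 1@1, Item 2@1, Item 3@1, Item 4@1, Item 5@1, Item 6@1) gives peak 14: d1:14  d2:6  d3:4  d4:4  d5:0  d6:0.
Shift Item 4→2, Item 5→5, Item 6→4.
Schedule Item 1@1, Item 2@1, Item 3@1, Item 4@2, Item 5@5, Item 6@4: d1:6  d2:6  d3:6  d4:6  d5:4  d6:0 — peak 6.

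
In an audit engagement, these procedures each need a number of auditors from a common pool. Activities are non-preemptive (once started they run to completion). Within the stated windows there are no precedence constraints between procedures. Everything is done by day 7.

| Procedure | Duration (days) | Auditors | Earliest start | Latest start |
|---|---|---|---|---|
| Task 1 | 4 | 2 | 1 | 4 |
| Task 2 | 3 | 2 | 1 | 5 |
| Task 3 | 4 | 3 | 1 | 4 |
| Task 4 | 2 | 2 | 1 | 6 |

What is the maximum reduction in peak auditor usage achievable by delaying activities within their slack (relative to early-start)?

4

Early-start peak: d1:9  d2:9  d3:7  d4:5  d5:0  d6:0  d7:0 ⇒ 9.
Leveled (Task 1@1, Task 2@1, Task 3@4, Task 4@5): d1:4  d2:4  d3:4  d4:5  d5:5  d6:5  d7:3 ⇒ 5.
Reduction 9 − 5 = 4.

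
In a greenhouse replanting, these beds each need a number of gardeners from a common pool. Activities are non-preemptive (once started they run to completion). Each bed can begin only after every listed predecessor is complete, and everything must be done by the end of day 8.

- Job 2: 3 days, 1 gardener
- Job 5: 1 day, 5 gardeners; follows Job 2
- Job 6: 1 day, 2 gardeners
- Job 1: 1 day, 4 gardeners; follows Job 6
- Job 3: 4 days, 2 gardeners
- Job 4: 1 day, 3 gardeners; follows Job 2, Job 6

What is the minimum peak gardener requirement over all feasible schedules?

5

Early-start (Job 2@1, Job 5@4, Job 6@1, Job 1@2, Job 3@1, Job 4@4) gives peak 10: d1:5  d2:7  d3:3  d4:10  d5:0  d6:0  d7:0  d8:0.
Shift Job 3→5, Job 4→5.
Schedule Job 2@1, Job 5@4, Job 6@1, Job 1@2, Job 3@5, Job 4@5: d1:3  d2:5  d3:1  d4:5  d5:5  d6:2  d7:2  d8:2 — peak 5.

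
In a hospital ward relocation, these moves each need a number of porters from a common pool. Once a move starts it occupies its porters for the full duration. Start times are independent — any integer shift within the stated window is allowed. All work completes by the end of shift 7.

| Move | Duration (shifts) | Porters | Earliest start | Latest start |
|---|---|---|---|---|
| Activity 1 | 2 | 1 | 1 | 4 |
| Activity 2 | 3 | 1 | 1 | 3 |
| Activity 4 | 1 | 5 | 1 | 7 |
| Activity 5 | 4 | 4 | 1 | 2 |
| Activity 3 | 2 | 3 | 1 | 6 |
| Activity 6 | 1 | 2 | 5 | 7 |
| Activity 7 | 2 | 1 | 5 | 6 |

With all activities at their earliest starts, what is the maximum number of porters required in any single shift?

14

Early-start schedule: Activity 1@1, Activity 2@1, Activity 4@1, Activity 5@1, Activity 3@1, Activity 6@5, Activity 7@5.
Load per shift: shift 1: 14, shift 2: 9, shift 3: 5, shift 4: 4, shift 5: 3, shift 6: 1, shift 7: 0.
Peak is 14.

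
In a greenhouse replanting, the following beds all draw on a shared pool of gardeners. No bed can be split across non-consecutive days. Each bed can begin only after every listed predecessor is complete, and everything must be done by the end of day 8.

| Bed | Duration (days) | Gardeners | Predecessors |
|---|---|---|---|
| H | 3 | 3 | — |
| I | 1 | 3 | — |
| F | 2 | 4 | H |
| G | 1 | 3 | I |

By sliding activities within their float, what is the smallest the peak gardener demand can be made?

Early-start (H@1, I@1, F@4, G@2) gives peak 6: d1:6  d2:6  d3:3  d4:4  d5:4  d6:0  d7:0  d8:0.
Shift I→4, F→5, G→7.
Schedule H@1, I@4, F@5, G@7: d1:3  d2:3  d3:3  d4:3  d5:4  d6:4  d7:3  d8:0 — peak 4.

4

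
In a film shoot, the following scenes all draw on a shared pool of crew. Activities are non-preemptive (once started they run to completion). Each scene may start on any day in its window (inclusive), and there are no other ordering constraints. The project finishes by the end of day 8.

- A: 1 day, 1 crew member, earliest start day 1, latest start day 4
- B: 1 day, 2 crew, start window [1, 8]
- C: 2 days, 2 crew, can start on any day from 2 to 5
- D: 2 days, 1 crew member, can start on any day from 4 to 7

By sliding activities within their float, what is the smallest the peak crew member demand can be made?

2

Early-start (A@1, B@1, C@2, D@4) gives peak 3: d1:3  d2:2  d3:2  d4:1  d5:1  d6:0  d7:0  d8:0.
Shift B→2, C→3, D→5.
Schedule A@1, B@2, C@3, D@5: d1:1  d2:2  d3:2  d4:2  d5:1  d6:1  d7:0  d8:0 — peak 2.
Total crew member-days = 9 over 8 days ⇒ peak ≥ ⌈9/8⌉ = 2, so 2 is optimal.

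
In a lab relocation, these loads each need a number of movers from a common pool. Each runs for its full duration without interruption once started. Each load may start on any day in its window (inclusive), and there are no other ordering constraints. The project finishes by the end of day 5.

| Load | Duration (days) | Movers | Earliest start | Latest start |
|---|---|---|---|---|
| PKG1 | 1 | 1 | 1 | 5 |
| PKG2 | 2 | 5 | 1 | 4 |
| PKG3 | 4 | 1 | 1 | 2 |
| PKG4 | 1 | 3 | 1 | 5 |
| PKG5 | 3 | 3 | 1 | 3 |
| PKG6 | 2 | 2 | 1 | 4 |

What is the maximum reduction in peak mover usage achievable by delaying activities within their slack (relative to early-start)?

8

Early-start peak: d1:15  d2:11  d3:4  d4:1  d5:0 ⇒ 15.
Leveled (PKG1@1, PKG2@1, PKG3@1, PKG4@3, PKG5@3, PKG6@4): d1:7  d2:6  d3:7  d4:6  d5:5 ⇒ 7.
Reduction 15 − 7 = 8.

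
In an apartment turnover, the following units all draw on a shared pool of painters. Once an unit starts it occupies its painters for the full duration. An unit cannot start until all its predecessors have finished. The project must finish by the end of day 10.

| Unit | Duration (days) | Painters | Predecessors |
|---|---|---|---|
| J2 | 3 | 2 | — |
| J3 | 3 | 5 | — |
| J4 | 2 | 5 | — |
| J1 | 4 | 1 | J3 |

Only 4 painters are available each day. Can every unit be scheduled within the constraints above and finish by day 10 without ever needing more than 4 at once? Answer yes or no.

The minimum achievable peak is 5; 4 < 5, so no feasible schedule stays within the cap.

no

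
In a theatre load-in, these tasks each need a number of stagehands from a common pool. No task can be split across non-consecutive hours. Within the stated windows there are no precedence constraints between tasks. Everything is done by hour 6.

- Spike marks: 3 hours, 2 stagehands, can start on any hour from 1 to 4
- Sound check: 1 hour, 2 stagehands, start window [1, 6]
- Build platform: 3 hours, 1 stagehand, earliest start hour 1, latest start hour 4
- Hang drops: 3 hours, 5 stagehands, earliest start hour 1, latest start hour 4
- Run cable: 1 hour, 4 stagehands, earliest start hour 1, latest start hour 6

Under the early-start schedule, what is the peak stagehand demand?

14

Early-start schedule: Spike marks@1, Sound check@1, Build platform@1, Hang drops@1, Run cable@1.
Load per hour: hour 1: 14, hour 2: 8, hour 3: 8, hour 4: 0, hour 5: 0, hour 6: 0.
Peak is 14.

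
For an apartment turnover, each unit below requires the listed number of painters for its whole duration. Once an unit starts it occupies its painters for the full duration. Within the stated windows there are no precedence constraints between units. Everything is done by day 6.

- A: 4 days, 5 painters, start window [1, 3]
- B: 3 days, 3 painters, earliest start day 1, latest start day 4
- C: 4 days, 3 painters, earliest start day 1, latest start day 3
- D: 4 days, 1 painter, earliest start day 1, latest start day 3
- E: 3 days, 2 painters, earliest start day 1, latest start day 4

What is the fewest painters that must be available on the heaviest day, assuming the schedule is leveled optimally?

12

Early-start (A@1, B@1, C@1, D@1, E@1) gives peak 14: d1:14  d2:14  d3:14  d4:9  d5:0  d6:0.
Shift E→4.
Schedule A@1, B@1, C@1, D@1, E@4: d1:12  d2:12  d3:12  d4:11  d5:2  d6:2 — peak 12.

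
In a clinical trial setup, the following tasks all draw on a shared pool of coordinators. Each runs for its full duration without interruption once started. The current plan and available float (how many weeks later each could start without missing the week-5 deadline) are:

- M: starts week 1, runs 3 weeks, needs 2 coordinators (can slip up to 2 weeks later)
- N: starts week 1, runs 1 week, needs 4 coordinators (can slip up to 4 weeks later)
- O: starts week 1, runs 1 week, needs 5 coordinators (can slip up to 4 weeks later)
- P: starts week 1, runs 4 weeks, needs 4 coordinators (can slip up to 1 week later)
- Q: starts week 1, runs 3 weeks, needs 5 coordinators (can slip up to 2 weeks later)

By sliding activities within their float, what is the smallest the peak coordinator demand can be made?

11

Early-start (M@1, N@1, O@1, P@1, Q@1) gives peak 20: w1:20  w2:11  w3:11  w4:4  w5:0.
Shift P→2, Q→2.
Schedule M@1, N@1, O@1, P@2, Q@2: w1:11  w2:11  w3:11  w4:9  w5:4 — peak 11.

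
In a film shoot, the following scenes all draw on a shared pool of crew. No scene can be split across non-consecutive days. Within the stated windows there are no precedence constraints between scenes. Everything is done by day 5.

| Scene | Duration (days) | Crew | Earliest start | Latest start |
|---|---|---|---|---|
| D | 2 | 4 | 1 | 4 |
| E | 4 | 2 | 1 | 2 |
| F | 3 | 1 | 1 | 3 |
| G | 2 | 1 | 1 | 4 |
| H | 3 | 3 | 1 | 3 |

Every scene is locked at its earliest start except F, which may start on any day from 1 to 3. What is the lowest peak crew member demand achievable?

10

F@1: d1:11  d2:11  d3:6  d4:2  d5:0 → peak 11
F@2: d1:10  d2:11  d3:6  d4:3  d5:0 → peak 11
F@3: d1:10  d2:10  d3:6  d4:3  d5:1 → peak 10
Best is F@3, peak 10.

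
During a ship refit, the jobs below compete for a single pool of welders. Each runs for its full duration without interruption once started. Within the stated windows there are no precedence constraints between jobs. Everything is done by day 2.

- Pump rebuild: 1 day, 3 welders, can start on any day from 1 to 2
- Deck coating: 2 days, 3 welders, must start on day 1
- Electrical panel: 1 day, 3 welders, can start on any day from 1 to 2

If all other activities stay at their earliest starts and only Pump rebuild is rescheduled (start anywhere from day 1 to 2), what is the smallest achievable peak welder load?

Pump rebuild@1: d1:9  d2:3 → peak 9
Pump rebuild@2: d1:6  d2:6 → peak 6
Best is Pump rebuild@2, peak 6.

6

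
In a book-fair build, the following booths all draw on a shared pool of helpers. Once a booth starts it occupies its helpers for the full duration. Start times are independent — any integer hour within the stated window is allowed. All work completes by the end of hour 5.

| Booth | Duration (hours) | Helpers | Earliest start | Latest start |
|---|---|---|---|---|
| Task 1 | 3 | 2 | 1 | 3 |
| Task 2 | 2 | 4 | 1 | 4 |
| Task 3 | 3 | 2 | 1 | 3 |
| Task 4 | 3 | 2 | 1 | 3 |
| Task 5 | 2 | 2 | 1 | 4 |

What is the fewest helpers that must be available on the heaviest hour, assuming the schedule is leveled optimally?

6

Early-start (Task 1@1, Task 2@1, Task 3@1, Task 4@1, Task 5@1) gives peak 12: h1:12  h2:12  h3:6  h4:0  h5:0.
Shift Task 3→3, Task 4→3, Task 5→4.
Schedule Task 1@1, Task 2@1, Task 3@3, Task 4@3, Task 5@4: h1:6  h2:6  h3:6  h4:6  h5:6 — peak 6.
Total helper-hours = 30 over 5 hours ⇒ peak ≥ ⌈30/5⌉ = 6, so 6 is optimal.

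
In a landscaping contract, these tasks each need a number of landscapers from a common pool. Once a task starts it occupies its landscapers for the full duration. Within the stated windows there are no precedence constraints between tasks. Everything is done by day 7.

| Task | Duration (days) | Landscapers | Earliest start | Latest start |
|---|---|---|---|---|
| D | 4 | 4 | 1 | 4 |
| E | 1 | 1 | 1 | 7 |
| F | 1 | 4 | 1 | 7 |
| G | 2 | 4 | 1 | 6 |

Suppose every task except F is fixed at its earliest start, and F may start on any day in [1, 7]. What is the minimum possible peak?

9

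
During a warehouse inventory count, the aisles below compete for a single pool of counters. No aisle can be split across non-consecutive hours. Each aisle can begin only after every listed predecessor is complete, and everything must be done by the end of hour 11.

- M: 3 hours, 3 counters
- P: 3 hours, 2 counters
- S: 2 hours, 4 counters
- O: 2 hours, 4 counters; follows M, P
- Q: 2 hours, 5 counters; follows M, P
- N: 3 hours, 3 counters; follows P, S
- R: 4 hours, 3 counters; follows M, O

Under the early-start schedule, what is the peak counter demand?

Early-start schedule: M@1, P@1, S@1, O@4, Q@4, N@4, R@6.
Load per hour: hour 1: 9, hour 2: 9, hour 3: 5, hour 4: 12, hour 5: 12, hour 6: 6, hour 7: 3, hour 8: 3, hour 9: 3, hour 10: 0, hour 11: 0.
Peak is 12.

12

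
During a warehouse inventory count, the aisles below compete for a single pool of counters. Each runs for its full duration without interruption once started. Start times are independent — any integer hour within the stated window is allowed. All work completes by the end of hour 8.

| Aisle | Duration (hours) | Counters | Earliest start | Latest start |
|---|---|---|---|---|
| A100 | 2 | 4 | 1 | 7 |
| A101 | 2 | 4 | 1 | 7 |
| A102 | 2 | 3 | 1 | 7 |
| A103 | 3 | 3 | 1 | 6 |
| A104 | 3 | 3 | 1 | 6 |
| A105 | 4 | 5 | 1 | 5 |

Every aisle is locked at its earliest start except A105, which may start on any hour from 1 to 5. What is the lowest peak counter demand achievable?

A105@1: h1:22  h2:22  h3:11  h4:5  h5:0  h6:0  h7:0  h8:0 → peak 22
A105@2: h1:17  h2:22  h3:11  h4:5  h5:5  h6:0  h7:0  h8:0 → peak 22
A105@3: h1:17  h2:17  h3:11  h4:5  h5:5  h6:5  h7:0  h8:0 → peak 17
A105@4: h1:17  h2:17  h3:6  h4:5  h5:5  h6:5  h7:5  h8:0 → peak 17
A105@5: h1:17  h2:17  h3:6  h4:0  h5:5  h6:5  h7:5  h8:5 → peak 17
Best is A105@3, peak 17.

17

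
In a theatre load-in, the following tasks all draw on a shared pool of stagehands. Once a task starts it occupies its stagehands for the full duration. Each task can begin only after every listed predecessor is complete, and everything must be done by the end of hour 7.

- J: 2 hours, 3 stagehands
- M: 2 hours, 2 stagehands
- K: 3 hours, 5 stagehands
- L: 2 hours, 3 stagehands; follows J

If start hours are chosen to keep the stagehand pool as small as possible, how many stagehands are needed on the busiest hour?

Early-start (J@1, M@1, K@1, L@3) gives peak 10: h1:10  h2:10  h3:8  h4:3  h5:0  h6:0  h7:0.
Shift K→3, L→6.
Schedule J@1, M@1, K@3, L@6: h1:5  h2:5  h3:5  h4:5  h5:5  h6:3  h7:3 — peak 5.
Total stagehand-hours = 31 over 7 hours ⇒ peak ≥ ⌈31/7⌉ = 5, so 5 is optimal.

5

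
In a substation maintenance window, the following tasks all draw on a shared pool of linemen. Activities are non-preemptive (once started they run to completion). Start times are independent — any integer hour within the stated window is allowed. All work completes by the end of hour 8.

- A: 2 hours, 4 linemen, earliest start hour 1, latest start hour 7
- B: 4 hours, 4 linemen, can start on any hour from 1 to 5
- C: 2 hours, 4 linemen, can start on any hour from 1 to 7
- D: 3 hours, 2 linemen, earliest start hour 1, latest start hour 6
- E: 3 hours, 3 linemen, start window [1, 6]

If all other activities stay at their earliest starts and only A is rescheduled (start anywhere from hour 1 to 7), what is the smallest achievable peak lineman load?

A@1: h1:17  h2:17  h3:9  h4:4  h5:0  h6:0  h7:0  h8:0 → peak 17
A@2: h1:13  h2:17  h3:13  h4:4  h5:0  h6:0  h7:0  h8:0 → peak 17
A@3: h1:13  h2:13  h3:13  h4:8  h5:0  h6:0  h7:0  h8:0 → peak 13
A@4: h1:13  h2:13  h3:9  h4:8  h5:4  h6:0  h7:0  h8:0 → peak 13
A@5: h1:13  h2:13  h3:9  h4:4  h5:4  h6:4  h7:0  h8:0 → peak 13
A@6: h1:13  h2:13  h3:9  h4:4  h5:0  h6:4  h7:4  h8:0 → peak 13
A@7: h1:13  h2:13  h3:9  h4:4  h5:0  h6:0  h7:4  h8:4 → peak 13
Best is A@3, peak 13.

13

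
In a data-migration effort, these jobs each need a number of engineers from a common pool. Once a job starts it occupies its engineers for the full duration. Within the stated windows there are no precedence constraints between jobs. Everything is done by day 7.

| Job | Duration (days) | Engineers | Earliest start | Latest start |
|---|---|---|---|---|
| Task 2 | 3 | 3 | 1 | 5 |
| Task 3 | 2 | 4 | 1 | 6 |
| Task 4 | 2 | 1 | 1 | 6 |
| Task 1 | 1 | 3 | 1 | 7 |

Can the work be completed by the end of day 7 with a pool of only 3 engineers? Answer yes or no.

no

Total engineer-days = 22; over 7 days the average is 22/7 > 3, so some day must exceed 3.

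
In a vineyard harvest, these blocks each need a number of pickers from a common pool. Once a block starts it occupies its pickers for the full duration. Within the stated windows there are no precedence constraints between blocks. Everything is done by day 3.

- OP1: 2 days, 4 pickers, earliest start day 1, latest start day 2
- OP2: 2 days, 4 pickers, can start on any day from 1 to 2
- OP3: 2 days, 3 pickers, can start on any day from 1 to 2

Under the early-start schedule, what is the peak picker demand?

Early-start schedule: OP1@1, OP2@1, OP3@1.
Load per day: day 1: 11, day 2: 11, day 3: 0.
Peak is 11.

11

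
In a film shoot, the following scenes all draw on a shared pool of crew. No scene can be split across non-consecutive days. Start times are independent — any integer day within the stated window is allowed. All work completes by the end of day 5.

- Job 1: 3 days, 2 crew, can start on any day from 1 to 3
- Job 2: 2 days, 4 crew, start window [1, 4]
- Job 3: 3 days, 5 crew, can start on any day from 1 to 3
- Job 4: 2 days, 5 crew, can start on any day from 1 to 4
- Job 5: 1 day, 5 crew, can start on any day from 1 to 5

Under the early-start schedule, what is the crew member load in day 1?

At early start, day 1 has: Job 1, Job 2, Job 3, Job 4, Job 5.
Demand: 2 + 4 + 5 + 5 + 5 = 21.

21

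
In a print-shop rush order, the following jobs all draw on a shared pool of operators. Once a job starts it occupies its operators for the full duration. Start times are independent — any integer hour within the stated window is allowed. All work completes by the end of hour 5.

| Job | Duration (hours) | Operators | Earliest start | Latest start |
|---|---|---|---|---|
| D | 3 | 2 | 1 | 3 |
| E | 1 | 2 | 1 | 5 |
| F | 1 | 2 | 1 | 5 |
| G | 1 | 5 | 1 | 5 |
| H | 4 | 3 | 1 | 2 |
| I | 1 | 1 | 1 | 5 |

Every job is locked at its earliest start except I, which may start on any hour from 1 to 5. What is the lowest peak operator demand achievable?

I@1: h1:15  h2:5  h3:5  h4:3  h5:0 → peak 15
I@2: h1:14  h2:6  h3:5  h4:3  h5:0 → peak 14
I@3: h1:14  h2:5  h3:6  h4:3  h5:0 → peak 14
I@4: h1:14  h2:5  h3:5  h4:4  h5:0 → peak 14
I@5: h1:14  h2:5  h3:5  h4:3  h5:1 → peak 14
Best is I@2, peak 14.

14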